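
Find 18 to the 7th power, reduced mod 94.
6

Repeated squaring. Binary of 7 = 111.
18^1 ≡ 18 (mod 94); 18^2 ≡ 42 (mod 94); 18^4 ≡ 72 (mod 94)
18^7 = 18^1 × 18^2 × 18^4 ≡ 6 (mod 94)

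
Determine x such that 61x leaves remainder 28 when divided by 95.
x ≡ 83 (mod 95)

gcd(61, 95) = 1, which divides 28, so solutions exist.
Find 61^(-1) mod 95 by the extended Euclidean algorithm:
95 = 1 × 61 + 34  ⟹  34 = (1)·95 + (-1)·61
61 = 1 × 34 + 27  ⟹  27 = (-1)·95 + (2)·61
34 = 1 × 27 + 7  ⟹  7 = (2)·95 + (-3)·61
27 = 3 × 7 + 6  ⟹  6 = (-7)·95 + (11)·61
7 = 1 × 6 + 1  ⟹  1 = (9)·95 + (-14)·61
So (-14)·61 ≡ 1 (mod 95), i.e. 61^(-1) ≡ -14 ≡ 81 (mod 95).
x ≡ 81 × 28 = 2268 ≡ 83 (mod 95).
Check: 61 × 83 = 5063 ≡ 28 (mod 95).
Unique solution: x ≡ 83 (mod 95)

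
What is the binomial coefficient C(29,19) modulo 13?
0

Using Lucas' theorem:
Write n=29 and k=19 in base 13:
n in base 13: [2, 3]
k in base 13: [1, 6]
C(29,19) mod 13 = ∏ C(n_i, k_i) mod 13
Digit binomials (mod 13): C(2,1) = 2; C(3,6) = 0 (k_i > n_i)
Product: 2 × 0 = 0 ≡ 0 (mod 13)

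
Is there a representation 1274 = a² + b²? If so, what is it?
7² + 35² (a=7, b=35)

Factorization: 1274 = 2 × 7^2 × 13
By Fermat: n is sum of two squares iff every prime p ≡ 3 (mod 4) appears to even power.
All primes ≡ 3 (mod 4) appear to even power.
Search a = 0, 1, 2, … for 1274 - a² a perfect square: first hit at a = 7: 1274 - 49 = 1225 = 35².
1274 = 7² + 35² = 49 + 1225 ✓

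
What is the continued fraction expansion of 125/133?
[0; 1, 15, 1, 1, 1, 2]

Euclidean algorithm steps:
125 = 0 × 133 + 125
133 = 1 × 125 + 8
125 = 15 × 8 + 5
8 = 1 × 5 + 3
5 = 1 × 3 + 2
3 = 1 × 2 + 1
2 = 2 × 1 + 0
Continued fraction: [0; 1, 15, 1, 1, 1, 2]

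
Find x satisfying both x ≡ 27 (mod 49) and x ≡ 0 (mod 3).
27

Using Chinese Remainder Theorem:
M = 49 × 3 = 147
M1 = 3, M2 = 49
y1 = 3^(-1) mod 49 = 33
y2 = 49^(-1) mod 3 = 1
x = (27×3×33 + 0×49×1) mod 147 = 27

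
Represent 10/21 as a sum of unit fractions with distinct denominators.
1/3 + 1/7

Greedy algorithm:
10/21: ceiling(21/10) = 3, use 1/3
1/7: ceiling(7/1) = 7, use 1/7
Result: 10/21 = 1/3 + 1/7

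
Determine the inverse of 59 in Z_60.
59

gcd(59, 60) = 1, so the inverse exists.
Extended Euclidean algorithm on (60, 59):
60 = 1 × 59 + 1  ⟹  1 = (1)·60 + (-1)·59
So (-1)·59 ≡ 1 (mod 60), i.e. 59^(-1) ≡ -1 ≡ 59 (mod 60).
Check: 59 × 59 = 3481 ≡ 1 (mod 60)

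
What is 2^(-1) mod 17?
9

gcd(2, 17) = 1, so the inverse exists.
Extended Euclidean algorithm on (17, 2):
17 = 8 × 2 + 1  ⟹  1 = (1)·17 + (-8)·2
So (-8)·2 ≡ 1 (mod 17), i.e. 2^(-1) ≡ -8 ≡ 9 (mod 17).
Check: 2 × 9 = 18 ≡ 1 (mod 17)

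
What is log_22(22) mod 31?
1

Baby-step giant-step with step n = ⌈√31⌉ = 6.
Baby steps 22^j mod 31 (j:value) for j=0..5: 0:1, 1:22, 2:19, 3:15, 4:20, 5:6.
h = 22 is already in the table at j=1, so x = 1.
Check: 22^1 ≡ 22 (mod 31).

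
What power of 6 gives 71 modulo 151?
17

Baby-step giant-step with step n = ⌈√151⌉ = 13.
Baby steps 6^j mod 151 (j:value) for j=0..12: 0:1, 1:6, 2:36, 3:65, 4:88, 5:75, 6:148, 7:133, 8:43, 9:107, 10:38, 11:77, 12:9.
Giant-step multiplier: 6^(-13) ≡ 6^(150-13) = 6^137 ≡ 14 (mod 151).
Giant steps γ_i = 71·14^i mod 151: γ_0=71, γ_1=88 (in table at j=4).
x = i·n + j = 1·13 + 4 = 17.
Check: 6^17 ≡ 71 (mod 151).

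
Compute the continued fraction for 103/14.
[7; 2, 1, 4]

Euclidean algorithm steps:
103 = 7 × 14 + 5
14 = 2 × 5 + 4
5 = 1 × 4 + 1
4 = 4 × 1 + 0
Continued fraction: [7; 2, 1, 4]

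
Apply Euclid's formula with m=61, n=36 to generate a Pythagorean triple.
(2425, 4392, 5017)

Euclid's formula: a = m² - n², b = 2mn, c = m² + n²
m = 61, n = 36
a = 61² - 36² = 3721 - 1296 = 2425
b = 2 × 61 × 36 = 4392
c = 61² + 36² = 3721 + 1296 = 5017
Verification: 2425² + 4392² = 5880625 + 19289664 = 25170289 = 5017² ✓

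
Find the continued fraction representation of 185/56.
[3; 3, 3, 2, 2]

Euclidean algorithm steps:
185 = 3 × 56 + 17
56 = 3 × 17 + 5
17 = 3 × 5 + 2
5 = 2 × 2 + 1
2 = 2 × 1 + 0
Continued fraction: [3; 3, 3, 2, 2]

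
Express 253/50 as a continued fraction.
[5; 16, 1, 2]

Euclidean algorithm steps:
253 = 5 × 50 + 3
50 = 16 × 3 + 2
3 = 1 × 2 + 1
2 = 2 × 1 + 0
Continued fraction: [5; 16, 1, 2]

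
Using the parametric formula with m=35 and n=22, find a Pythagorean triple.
(741, 1540, 1709)

Euclid's formula: a = m² - n², b = 2mn, c = m² + n²
m = 35, n = 22
a = 35² - 22² = 1225 - 484 = 741
b = 2 × 35 × 22 = 1540
c = 35² + 22² = 1225 + 484 = 1709
Verification: 741² + 1540² = 549081 + 2371600 = 2920681 = 1709² ✓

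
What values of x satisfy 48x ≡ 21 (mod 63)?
x ≡ 7 (mod 21)

gcd(48, 63) = 3, which divides 21, so solutions exist.
Divide through by 3: 16x ≡ 7 (mod 21).
Find 16^(-1) mod 21 by the extended Euclidean algorithm:
21 = 1 × 16 + 5  ⟹  5 = (1)·21 + (-1)·16
16 = 3 × 5 + 1  ⟹  1 = (-3)·21 + (4)·16
So (4)·16 ≡ 1 (mod 21), i.e. 16^(-1) ≡ 4 (mod 21).
x ≡ 4 × 7 = 28 ≡ 7 (mod 21).
Check: 48 × 7 = 336 ≡ 21 (mod 63).
x ≡ 7 (mod 21), giving 3 solutions mod 63.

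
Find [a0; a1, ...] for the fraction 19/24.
[0; 1, 3, 1, 4]

Euclidean algorithm steps:
19 = 0 × 24 + 19
24 = 1 × 19 + 5
19 = 3 × 5 + 4
5 = 1 × 4 + 1
4 = 4 × 1 + 0
Continued fraction: [0; 1, 3, 1, 4]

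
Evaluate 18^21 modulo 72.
0

Repeated squaring. Binary of 21 = 10101.
18^1 ≡ 18 (mod 72); 18^2 ≡ 36 (mod 72); 18^4 ≡ 0 (mod 72); 18^8 ≡ 0 (mod 72); 18^16 ≡ 0 (mod 72)
18^21 = 18^1 × 18^4 × 18^16 ≡ 0 (mod 72)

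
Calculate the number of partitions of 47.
124754

p(n) counts ways to write n as a sum of positive integers (order ignored).
Euler's pentagonal recurrence: p(k) = p(k-1) + p(k-2) - p(k-5) - p(k-7) + p(k-12) + p(k-15) - ... (offsets j(3j∓1)/2, signs ++--, p(0)=1, p(<0)=0).
DP table for k = 0..46: p(0)=1, p(1)=1, p(2)=2, p(3)=3, p(4)=5, p(5)=7, p(6)=11, p(7)=15, p(8)=22, p(9)=30, p(10)=42, p(11)=56, p(12)=77, p(13)=101, p(14)=135, p(15)=176, p(16)=231, p(17)=297, p(18)=385, p(19)=490, p(20)=627, p(21)=792, p(22)=1002, p(23)=1255, p(24)=1575, p(25)=1958, p(26)=2436, p(27)=3010, p(28)=3718, p(29)=4565, p(30)=5604, p(31)=6842, p(32)=8349, p(33)=10143, p(34)=12310, p(35)=14883, p(36)=17977, p(37)=21637, p(38)=26015, p(39)=31185, p(40)=37338, p(41)=44583, p(42)=53174, p(43)=63261, p(44)=75175, p(45)=89134, p(46)=105558.
Final step: p(47) = p(46) + p(45) - p(42) - p(40) + p(35) + p(32) - p(25) - p(21) + p(12) + p(7)
= 105558 + 89134 - 53174 - 37338 + 14883 + 8349 - 1958 - 792 + 77 + 15
= 124754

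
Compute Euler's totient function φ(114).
36

114 = 2 × 3 × 19
φ(n) = n × ∏(1 - 1/p) for each prime p dividing n
φ(114) = 114 × (1 - 1/2) × (1 - 1/3) × (1 - 1/19) = 36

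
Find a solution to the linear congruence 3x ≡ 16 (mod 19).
x ≡ 18 (mod 19)

gcd(3, 19) = 1, which divides 16, so solutions exist.
Find 3^(-1) mod 19 by the extended Euclidean algorithm:
19 = 6 × 3 + 1  ⟹  1 = (1)·19 + (-6)·3
So (-6)·3 ≡ 1 (mod 19), i.e. 3^(-1) ≡ -6 ≡ 13 (mod 19).
x ≡ 13 × 16 = 208 ≡ 18 (mod 19).
Check: 3 × 18 = 54 ≡ 16 (mod 19).
Unique solution: x ≡ 18 (mod 19)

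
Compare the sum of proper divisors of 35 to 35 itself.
deficient

Proper divisors of 35: sum = 1 + 5 + 7 = 13
Since 13 < 35, 35 is deficient.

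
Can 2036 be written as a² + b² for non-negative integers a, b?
10² + 44² (a=10, b=44)

Factorization: 2036 = 2^2 × 509
By Fermat: n is sum of two squares iff every prime p ≡ 3 (mod 4) appears to even power.
All primes ≡ 3 (mod 4) appear to even power.
Search a = 0, 1, 2, … for 2036 - a² a perfect square: first hit at a = 10: 2036 - 100 = 1936 = 44².
2036 = 10² + 44² = 100 + 1936 ✓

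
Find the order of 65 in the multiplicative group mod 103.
102

103 is prime, so ord(65) divides φ(103) = 102.
Divisors of 102: 1, 2, 3, 6, 17, 34, 51, 102.
Repeated squaring: 65^1 ≡ 65, 65^2 ≡ 2, 65^4 ≡ 4, 65^8 ≡ 16, 65^16 ≡ 50, 65^32 ≡ 28, 65^64 ≡ 63 (mod 103).
Test 65^d mod 103 for each divisor d in increasing order:
65^1 ≡ 65
65^2 ≡ 2
65^3 = 65^2·65^1 ≡ 27
65^6 = 65^4·65^2 ≡ 8
65^17 = 65^16·65^1 ≡ 57
65^34 = 65^32·65^2 ≡ 56
65^51 = 65^32·65^16·65^2·65^1 ≡ 102
65^102 = 65^64·65^32·65^4·65^2 ≡ 1  ← first divisor giving 1
The order is 102.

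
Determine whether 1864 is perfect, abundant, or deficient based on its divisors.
deficient

Proper divisors of 1864: sum = 1 + 2 + 4 + 8 + 233 + 466 + 932 = 1646
Since 1646 < 1864, 1864 is deficient.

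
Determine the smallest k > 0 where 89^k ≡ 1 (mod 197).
196

197 is prime, so ord(89) divides φ(197) = 196.
Divisors of 196: 1, 2, 4, 7, 14, 28, 49, 98, 196.
Repeated squaring: 89^1 ≡ 89, 89^2 ≡ 41, 89^4 ≡ 105, 89^8 ≡ 190, 89^16 ≡ 49, 89^32 ≡ 37, 89^64 ≡ 187, 89^128 ≡ 100 (mod 197).
Test 89^d mod 197 for each divisor d in increasing order:
89^1 ≡ 89
89^2 ≡ 41
89^4 ≡ 105
89^7 = 89^4·89^2·89^1 ≡ 177
89^14 = 89^8·89^4·89^2 ≡ 6
89^28 = 89^16·89^8·89^4 ≡ 36
89^49 = 89^32·89^16·89^1 ≡ 14
89^98 = 89^64·89^32·89^2 ≡ 196
89^196 = 89^128·89^64·89^4 ≡ 1  ← first divisor giving 1
The order is 196.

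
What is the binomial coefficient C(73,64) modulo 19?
2

Using Lucas' theorem:
Write n=73 and k=64 in base 19:
n in base 19: [3, 16]
k in base 19: [3, 7]
C(73,64) mod 19 = ∏ C(n_i, k_i) mod 19
Digit binomials (mod 19): C(3,3) = 1; C(16,7) = 11440 ≡ 2
Product: 1 × 2 = 2 ≡ 2 (mod 19)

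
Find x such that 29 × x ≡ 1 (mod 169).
35

gcd(29, 169) = 1, so the inverse exists.
Extended Euclidean algorithm on (169, 29):
169 = 5 × 29 + 24  ⟹  24 = (1)·169 + (-5)·29
29 = 1 × 24 + 5  ⟹  5 = (-1)·169 + (6)·29
24 = 4 × 5 + 4  ⟹  4 = (5)·169 + (-29)·29
5 = 1 × 4 + 1  ⟹  1 = (-6)·169 + (35)·29
So (35)·29 ≡ 1 (mod 169), i.e. 29^(-1) ≡ 35 (mod 169).
Check: 29 × 35 = 1015 ≡ 1 (mod 169)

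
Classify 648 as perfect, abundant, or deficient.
abundant

Proper divisors of 648: sum = 1 + 2 + 3 + 4 + 6 + 8 + 9 + 12 + ... + 108 + 162 + 216 + 324 (19 divisors) = 1167
Since 1167 > 648, 648 is abundant.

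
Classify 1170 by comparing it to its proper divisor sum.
abundant

Proper divisors of 1170: sum = 1 + 2 + 3 + 5 + 6 + 9 + 10 + 13 + ... + 195 + 234 + 390 + 585 (23 divisors) = 2106
Since 2106 > 1170, 1170 is abundant.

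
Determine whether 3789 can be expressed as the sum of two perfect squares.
42² + 45² (a=42, b=45)

Factorization: 3789 = 3^2 × 421
By Fermat: n is sum of two squares iff every prime p ≡ 3 (mod 4) appears to even power.
All primes ≡ 3 (mod 4) appear to even power.
Search a = 0, 1, 2, … for 3789 - a² a perfect square: first hit at a = 42: 3789 - 1764 = 2025 = 45².
3789 = 42² + 45² = 1764 + 2025 ✓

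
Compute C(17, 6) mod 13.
0

Using Lucas' theorem:
Write n=17 and k=6 in base 13:
n in base 13: [1, 4]
k in base 13: [0, 6]
C(17,6) mod 13 = ∏ C(n_i, k_i) mod 13
Digit binomials (mod 13): C(1,0) = 1; C(4,6) = 0 (k_i > n_i)
Product: 1 × 0 = 0 ≡ 0 (mod 13)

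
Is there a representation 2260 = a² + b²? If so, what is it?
12² + 46² (a=12, b=46)

Factorization: 2260 = 2^2 × 5 × 113
By Fermat: n is sum of two squares iff every prime p ≡ 3 (mod 4) appears to even power.
All primes ≡ 3 (mod 4) appear to even power.
Search a = 0, 1, 2, … for 2260 - a² a perfect square: first hit at a = 12: 2260 - 144 = 2116 = 46².
2260 = 12² + 46² = 144 + 2116 ✓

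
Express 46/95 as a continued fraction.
[0; 2, 15, 3]

Euclidean algorithm steps:
46 = 0 × 95 + 46
95 = 2 × 46 + 3
46 = 15 × 3 + 1
3 = 3 × 1 + 0
Continued fraction: [0; 2, 15, 3]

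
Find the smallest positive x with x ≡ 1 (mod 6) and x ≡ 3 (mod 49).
199

Using Chinese Remainder Theorem:
M = 6 × 49 = 294
M1 = 49, M2 = 6
y1 = 49^(-1) mod 6 = 1
y2 = 6^(-1) mod 49 = 41
x = (1×49×1 + 3×6×41) mod 294 = 199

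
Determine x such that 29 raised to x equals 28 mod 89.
75

Baby-step giant-step with step n = ⌈√89⌉ = 10.
Baby steps 29^j mod 89 (j:value) for j=0..9: 0:1, 1:29, 2:40, 3:3, 4:87, 5:31, 6:9, 7:83, 8:4, 9:27.
Giant-step multiplier: 29^(-10) ≡ 29^(88-10) = 29^78 ≡ 84 (mod 89).
Giant steps γ_i = 28·84^i mod 89: γ_0=28, γ_1=38, γ_2=77, γ_3=60, γ_4=56, γ_5=76, γ_6=65, γ_7=31 (in table at j=5).
x = i·n + j = 7·10 + 5 = 75.
Check: 29^75 ≡ 28 (mod 89).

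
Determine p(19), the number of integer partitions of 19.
490

p(n) counts ways to write n as a sum of positive integers (order ignored).
Euler's pentagonal recurrence: p(k) = p(k-1) + p(k-2) - p(k-5) - p(k-7) + p(k-12) + p(k-15) - ... (offsets j(3j∓1)/2, signs ++--, p(0)=1, p(<0)=0).
DP table for k = 0..18: p(0)=1, p(1)=1, p(2)=2, p(3)=3, p(4)=5, p(5)=7, p(6)=11, p(7)=15, p(8)=22, p(9)=30, p(10)=42, p(11)=56, p(12)=77, p(13)=101, p(14)=135, p(15)=176, p(16)=231, p(17)=297, p(18)=385.
Final step: p(19) = p(18) + p(17) - p(14) - p(12) + p(7) + p(4)
= 385 + 297 - 135 - 77 + 15 + 5
= 490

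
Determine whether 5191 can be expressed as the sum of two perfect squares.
Not possible

Factorization: 5191 = 29 × 179
By Fermat: n is sum of two squares iff every prime p ≡ 3 (mod 4) appears to even power.
Prime(s) ≡ 3 (mod 4) with odd exponent: [(179, 1)]
Therefore 5191 cannot be expressed as a² + b².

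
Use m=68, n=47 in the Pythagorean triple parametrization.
(2415, 6392, 6833)

Euclid's formula: a = m² - n², b = 2mn, c = m² + n²
m = 68, n = 47
a = 68² - 47² = 4624 - 2209 = 2415
b = 2 × 68 × 47 = 6392
c = 68² + 47² = 4624 + 2209 = 6833
Verification: 2415² + 6392² = 5832225 + 40857664 = 46689889 = 6833² ✓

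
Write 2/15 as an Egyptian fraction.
1/8 + 1/120

Greedy algorithm:
2/15: ceiling(15/2) = 8, use 1/8
1/120: ceiling(120/1) = 120, use 1/120
Result: 2/15 = 1/8 + 1/120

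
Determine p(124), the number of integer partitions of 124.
2841940500

p(n) counts ways to write n as a sum of positive integers (order ignored).
Euler's pentagonal recurrence: p(k) = p(k-1) + p(k-2) - p(k-5) - p(k-7) + p(k-12) + p(k-15) - ... (offsets j(3j∓1)/2, signs ++--, p(0)=1, p(<0)=0).
DP table for k = 0..123: p(0)=1, p(1)=1, p(2)=2, p(3)=3, p(4)=5, p(5)=7, p(6)=11, p(7)=15, p(8)=22, p(9)=30, p(10)=42, p(11)=56, p(12)=77, p(13)=101, p(14)=135, p(15)=176, p(16)=231, p(17)=297, p(18)=385, p(19)=490, p(20)=627, p(21)=792, p(22)=1002, p(23)=1255, p(24)=1575, p(25)=1958, p(26)=2436, p(27)=3010, p(28)=3718, p(29)=4565, p(30)=5604, p(31)=6842, p(32)=8349, p(33)=10143, p(34)=12310, p(35)=14883, p(36)=17977, p(37)=21637, p(38)=26015, p(39)=31185, p(40)=37338, p(41)=44583, p(42)=53174, p(43)=63261, p(44)=75175, p(45)=89134, p(46)=105558, p(47)=124754, p(48)=147273, p(49)=173525, p(50)=204226, p(51)=239943, p(52)=281589, p(53)=329931, p(54)=386155, p(55)=451276, p(56)=526823, p(57)=614154, p(58)=715220, p(59)=831820, p(60)=966467, p(61)=1121505, p(62)=1300156, p(63)=1505499, p(64)=1741630, p(65)=2012558, p(66)=2323520, p(67)=2679689, p(68)=3087735, p(69)=3554345, p(70)=4087968, p(71)=4697205, p(72)=5392783, p(73)=6185689, p(74)=7089500, p(75)=8118264, p(76)=9289091, p(77)=10619863, p(78)=12132164, p(79)=13848650, p(80)=15796476, p(81)=18004327, p(82)=20506255, p(83)=23338469, p(84)=26543660, p(85)=30167357, p(86)=34262962, p(87)=38887673, p(88)=44108109, p(89)=49995925, p(90)=56634173, p(91)=64112359, p(92)=72533807, p(93)=82010177, p(94)=92669720, p(95)=104651419, p(96)=118114304, p(97)=133230930, p(98)=150198136, p(99)=169229875, p(100)=190569292, p(101)=214481126, p(102)=241265379, p(103)=271248950, p(104)=304801365, p(105)=342325709, p(106)=384276336, p(107)=431149389, p(108)=483502844, p(109)=541946240, p(110)=607163746, p(111)=679903203, p(112)=761002156, p(113)=851376628, p(114)=952050665, p(115)=1064144451, p(116)=1188908248, p(117)=1327710076, p(118)=1482074143, p(119)=1653668665, p(120)=1844349560, p(121)=2056148051, p(122)=2291320912, p(123)=2552338241.
Final step: p(124) = p(123) + p(122) - p(119) - p(117) + p(112) + p(109) - p(102) - p(98) + p(89) + p(84) - p(73) - p(67) + p(54) + p(47) - p(32) - p(24) + p(7)
= 2552338241 + 2291320912 - 1653668665 - 1327710076 + 761002156 + 541946240 - 241265379 - 150198136 + 49995925 + 26543660 - 6185689 - 2679689 + 386155 + 124754 - 8349 - 1575 + 15
= 2841940500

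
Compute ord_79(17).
26

79 is prime, so ord(17) divides φ(79) = 78.
Divisors of 78: 1, 2, 3, 6, 13, 26, 39, 78.
Repeated squaring: 17^1 ≡ 17, 17^2 ≡ 52, 17^4 ≡ 18, 17^8 ≡ 8, 17^16 ≡ 64, 17^32 ≡ 67, 17^64 ≡ 65 (mod 79).
Test 17^d mod 79 for each divisor d in increasing order:
17^1 ≡ 17
17^2 ≡ 52
17^3 = 17^2·17^1 ≡ 15
17^6 = 17^4·17^2 ≡ 67
17^13 = 17^8·17^4·17^1 ≡ 78
17^26 = 17^16·17^8·17^2 ≡ 1  ← first divisor giving 1
The order is 26.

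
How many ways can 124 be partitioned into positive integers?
2841940500

p(n) counts ways to write n as a sum of positive integers (order ignored).
Euler's pentagonal recurrence: p(k) = p(k-1) + p(k-2) - p(k-5) - p(k-7) + p(k-12) + p(k-15) - ... (offsets j(3j∓1)/2, signs ++--, p(0)=1, p(<0)=0).
DP table for k = 0..123: p(0)=1, p(1)=1, p(2)=2, p(3)=3, p(4)=5, p(5)=7, p(6)=11, p(7)=15, p(8)=22, p(9)=30, p(10)=42, p(11)=56, p(12)=77, p(13)=101, p(14)=135, p(15)=176, p(16)=231, p(17)=297, p(18)=385, p(19)=490, p(20)=627, p(21)=792, p(22)=1002, p(23)=1255, p(24)=1575, p(25)=1958, p(26)=2436, p(27)=3010, p(28)=3718, p(29)=4565, p(30)=5604, p(31)=6842, p(32)=8349, p(33)=10143, p(34)=12310, p(35)=14883, p(36)=17977, p(37)=21637, p(38)=26015, p(39)=31185, p(40)=37338, p(41)=44583, p(42)=53174, p(43)=63261, p(44)=75175, p(45)=89134, p(46)=105558, p(47)=124754, p(48)=147273, p(49)=173525, p(50)=204226, p(51)=239943, p(52)=281589, p(53)=329931, p(54)=386155, p(55)=451276, p(56)=526823, p(57)=614154, p(58)=715220, p(59)=831820, p(60)=966467, p(61)=1121505, p(62)=1300156, p(63)=1505499, p(64)=1741630, p(65)=2012558, p(66)=2323520, p(67)=2679689, p(68)=3087735, p(69)=3554345, p(70)=4087968, p(71)=4697205, p(72)=5392783, p(73)=6185689, p(74)=7089500, p(75)=8118264, p(76)=9289091, p(77)=10619863, p(78)=12132164, p(79)=13848650, p(80)=15796476, p(81)=18004327, p(82)=20506255, p(83)=23338469, p(84)=26543660, p(85)=30167357, p(86)=34262962, p(87)=38887673, p(88)=44108109, p(89)=49995925, p(90)=56634173, p(91)=64112359, p(92)=72533807, p(93)=82010177, p(94)=92669720, p(95)=104651419, p(96)=118114304, p(97)=133230930, p(98)=150198136, p(99)=169229875, p(100)=190569292, p(101)=214481126, p(102)=241265379, p(103)=271248950, p(104)=304801365, p(105)=342325709, p(106)=384276336, p(107)=431149389, p(108)=483502844, p(109)=541946240, p(110)=607163746, p(111)=679903203, p(112)=761002156, p(113)=851376628, p(114)=952050665, p(115)=1064144451, p(116)=1188908248, p(117)=1327710076, p(118)=1482074143, p(119)=1653668665, p(120)=1844349560, p(121)=2056148051, p(122)=2291320912, p(123)=2552338241.
Final step: p(124) = p(123) + p(122) - p(119) - p(117) + p(112) + p(109) - p(102) - p(98) + p(89) + p(84) - p(73) - p(67) + p(54) + p(47) - p(32) - p(24) + p(7)
= 2552338241 + 2291320912 - 1653668665 - 1327710076 + 761002156 + 541946240 - 241265379 - 150198136 + 49995925 + 26543660 - 6185689 - 2679689 + 386155 + 124754 - 8349 - 1575 + 15
= 2841940500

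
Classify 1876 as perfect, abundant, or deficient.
abundant

Proper divisors of 1876: sum = 1 + 2 + 4 + 7 + 14 + 28 + 67 + 134 + 268 + 469 + 938 = 1932
Since 1932 > 1876, 1876 is abundant.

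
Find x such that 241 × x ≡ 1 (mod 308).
285

gcd(241, 308) = 1, so the inverse exists.
Extended Euclidean algorithm on (308, 241):
308 = 1 × 241 + 67  ⟹  67 = (1)·308 + (-1)·241
241 = 3 × 67 + 40  ⟹  40 = (-3)·308 + (4)·241
67 = 1 × 40 + 27  ⟹  27 = (4)·308 + (-5)·241
40 = 1 × 27 + 13  ⟹  13 = (-7)·308 + (9)·241
27 = 2 × 13 + 1  ⟹  1 = (18)·308 + (-23)·241
So (-23)·241 ≡ 1 (mod 308), i.e. 241^(-1) ≡ -23 ≡ 285 (mod 308).
Check: 241 × 285 = 68685 ≡ 1 (mod 308)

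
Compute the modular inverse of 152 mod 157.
94

gcd(152, 157) = 1, so the inverse exists.
Extended Euclidean algorithm on (157, 152):
157 = 1 × 152 + 5  ⟹  5 = (1)·157 + (-1)·152
152 = 30 × 5 + 2  ⟹  2 = (-30)·157 + (31)·152
5 = 2 × 2 + 1  ⟹  1 = (61)·157 + (-63)·152
So (-63)·152 ≡ 1 (mod 157), i.e. 152^(-1) ≡ -63 ≡ 94 (mod 157).
Check: 152 × 94 = 14288 ≡ 1 (mod 157)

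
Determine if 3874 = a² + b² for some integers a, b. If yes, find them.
25² + 57² (a=25, b=57)

Factorization: 3874 = 2 × 13 × 149
By Fermat: n is sum of two squares iff every prime p ≡ 3 (mod 4) appears to even power.
All primes ≡ 3 (mod 4) appear to even power.
Search a = 0, 1, 2, … for 3874 - a² a perfect square: first hit at a = 25: 3874 - 625 = 3249 = 57².
3874 = 25² + 57² = 625 + 3249 ✓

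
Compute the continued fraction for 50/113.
[0; 2, 3, 1, 5, 2]

Euclidean algorithm steps:
50 = 0 × 113 + 50
113 = 2 × 50 + 13
50 = 3 × 13 + 11
13 = 1 × 11 + 2
11 = 5 × 2 + 1
2 = 2 × 1 + 0
Continued fraction: [0; 2, 3, 1, 5, 2]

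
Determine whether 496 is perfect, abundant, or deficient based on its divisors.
perfect

Proper divisors of 496: sum = 1 + 2 + 4 + 8 + 16 + 31 + 62 + 124 + 248 = 496
Since 496 = 496, 496 is perfect.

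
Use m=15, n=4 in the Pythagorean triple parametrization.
(209, 120, 241)

Euclid's formula: a = m² - n², b = 2mn, c = m² + n²
m = 15, n = 4
a = 15² - 4² = 225 - 16 = 209
b = 2 × 15 × 4 = 120
c = 15² + 4² = 225 + 16 = 241
Verification: 209² + 120² = 43681 + 14400 = 58081 = 241² ✓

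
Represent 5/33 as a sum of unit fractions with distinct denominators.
1/7 + 1/116 + 1/26796

Greedy algorithm:
5/33: ceiling(33/5) = 7, use 1/7
2/231: ceiling(231/2) = 116, use 1/116
1/26796: ceiling(26796/1) = 26796, use 1/26796
Result: 5/33 = 1/7 + 1/116 + 1/26796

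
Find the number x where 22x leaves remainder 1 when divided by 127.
52

gcd(22, 127) = 1, so the inverse exists.
Extended Euclidean algorithm on (127, 22):
127 = 5 × 22 + 17  ⟹  17 = (1)·127 + (-5)·22
22 = 1 × 17 + 5  ⟹  5 = (-1)·127 + (6)·22
17 = 3 × 5 + 2  ⟹  2 = (4)·127 + (-23)·22
5 = 2 × 2 + 1  ⟹  1 = (-9)·127 + (52)·22
So (52)·22 ≡ 1 (mod 127), i.e. 22^(-1) ≡ 52 (mod 127).
Check: 22 × 52 = 1144 ≡ 1 (mod 127)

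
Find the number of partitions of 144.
22540654445

p(n) counts ways to write n as a sum of positive integers (order ignored).
Euler's pentagonal recurrence: p(k) = p(k-1) + p(k-2) - p(k-5) - p(k-7) + p(k-12) + p(k-15) - ... (offsets j(3j∓1)/2, signs ++--, p(0)=1, p(<0)=0).
DP table for k = 0..143: p(0)=1, p(1)=1, p(2)=2, p(3)=3, p(4)=5, p(5)=7, p(6)=11, p(7)=15, p(8)=22, p(9)=30, p(10)=42, p(11)=56, p(12)=77, p(13)=101, p(14)=135, p(15)=176, p(16)=231, p(17)=297, p(18)=385, p(19)=490, p(20)=627, p(21)=792, p(22)=1002, p(23)=1255, p(24)=1575, p(25)=1958, p(26)=2436, p(27)=3010, p(28)=3718, p(29)=4565, p(30)=5604, p(31)=6842, p(32)=8349, p(33)=10143, p(34)=12310, p(35)=14883, p(36)=17977, p(37)=21637, p(38)=26015, p(39)=31185, p(40)=37338, p(41)=44583, p(42)=53174, p(43)=63261, p(44)=75175, p(45)=89134, p(46)=105558, p(47)=124754, p(48)=147273, p(49)=173525, p(50)=204226, p(51)=239943, p(52)=281589, p(53)=329931, p(54)=386155, p(55)=451276, p(56)=526823, p(57)=614154, p(58)=715220, p(59)=831820, p(60)=966467, p(61)=1121505, p(62)=1300156, p(63)=1505499, p(64)=1741630, p(65)=2012558, p(66)=2323520, p(67)=2679689, p(68)=3087735, p(69)=3554345, p(70)=4087968, p(71)=4697205, p(72)=5392783, p(73)=6185689, p(74)=7089500, p(75)=8118264, p(76)=9289091, p(77)=10619863, p(78)=12132164, p(79)=13848650, p(80)=15796476, p(81)=18004327, p(82)=20506255, p(83)=23338469, p(84)=26543660, p(85)=30167357, p(86)=34262962, p(87)=38887673, p(88)=44108109, p(89)=49995925, p(90)=56634173, p(91)=64112359, p(92)=72533807, p(93)=82010177, p(94)=92669720, p(95)=104651419, p(96)=118114304, p(97)=133230930, p(98)=150198136, p(99)=169229875, p(100)=190569292, p(101)=214481126, p(102)=241265379, p(103)=271248950, p(104)=304801365, p(105)=342325709, p(106)=384276336, p(107)=431149389, p(108)=483502844, p(109)=541946240, p(110)=607163746, p(111)=679903203, p(112)=761002156, p(113)=851376628, p(114)=952050665, p(115)=1064144451, p(116)=1188908248, p(117)=1327710076, p(118)=1482074143, p(119)=1653668665, p(120)=1844349560, p(121)=2056148051, p(122)=2291320912, p(123)=2552338241, p(124)=2841940500, p(125)=3163127352, p(126)=3519222692, p(127)=3913864295, p(128)=4351078600, p(129)=4835271870, p(130)=5371315400, p(131)=5964539504, p(132)=6620830889, p(133)=7346629512, p(134)=8149040695, p(135)=9035836076, p(136)=10015581680, p(137)=11097645016, p(138)=12292341831, p(139)=13610949895, p(140)=15065878135, p(141)=16670689208, p(142)=18440293320, p(143)=20390982757.
Final step: p(144) = p(143) + p(142) - p(139) - p(137) + p(132) + p(129) - p(122) - p(118) + p(109) + p(104) - p(93) - p(87) + p(74) + p(67) - p(52) - p(44) + p(27) + p(18)
= 20390982757 + 18440293320 - 13610949895 - 11097645016 + 6620830889 + 4835271870 - 2291320912 - 1482074143 + 541946240 + 304801365 - 82010177 - 38887673 + 7089500 + 2679689 - 281589 - 75175 + 3010 + 385
= 22540654445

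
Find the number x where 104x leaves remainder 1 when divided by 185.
169

gcd(104, 185) = 1, so the inverse exists.
Extended Euclidean algorithm on (185, 104):
185 = 1 × 104 + 81  ⟹  81 = (1)·185 + (-1)·104
104 = 1 × 81 + 23  ⟹  23 = (-1)·185 + (2)·104
81 = 3 × 23 + 12  ⟹  12 = (4)·185 + (-7)·104
23 = 1 × 12 + 11  ⟹  11 = (-5)·185 + (9)·104
12 = 1 × 11 + 1  ⟹  1 = (9)·185 + (-16)·104
So (-16)·104 ≡ 1 (mod 185), i.e. 104^(-1) ≡ -16 ≡ 169 (mod 185).
Check: 104 × 169 = 17576 ≡ 1 (mod 185)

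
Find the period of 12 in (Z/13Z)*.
2

13 is prime, so ord(12) divides φ(13) = 12.
Divisors of 12: 1, 2, 3, 4, 6, 12.
Repeated squaring: 12^1 ≡ 12, 12^2 ≡ 1, 12^4 ≡ 1, 12^8 ≡ 1 (mod 13).
Test 12^d mod 13 for each divisor d in increasing order:
12^1 ≡ 12
12^2 ≡ 1  ← first divisor giving 1
The order is 2.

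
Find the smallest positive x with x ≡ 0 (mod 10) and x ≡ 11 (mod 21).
200

Using Chinese Remainder Theorem:
M = 10 × 21 = 210
M1 = 21, M2 = 10
y1 = 21^(-1) mod 10 = 1
y2 = 10^(-1) mod 21 = 19
x = (0×21×1 + 11×10×19) mod 210 = 200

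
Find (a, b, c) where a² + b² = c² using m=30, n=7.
(851, 420, 949)

Euclid's formula: a = m² - n², b = 2mn, c = m² + n²
m = 30, n = 7
a = 30² - 7² = 900 - 49 = 851
b = 2 × 30 × 7 = 420
c = 30² + 7² = 900 + 49 = 949
Verification: 851² + 420² = 724201 + 176400 = 900601 = 949² ✓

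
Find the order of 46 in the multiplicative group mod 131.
65

131 is prime, so ord(46) divides φ(131) = 130.
Divisors of 130: 1, 2, 5, 10, 13, 26, 65, 130.
Repeated squaring: 46^1 ≡ 46, 46^2 ≡ 20, 46^4 ≡ 7, 46^8 ≡ 49, 46^16 ≡ 43, 46^32 ≡ 15, 46^64 ≡ 94, 46^128 ≡ 59 (mod 131).
Test 46^d mod 131 for each divisor d in increasing order:
46^1 ≡ 46
46^2 ≡ 20
46^5 = 46^4·46^1 ≡ 60
46^10 = 46^8·46^2 ≡ 63
46^13 = 46^8·46^4·46^1 ≡ 58
46^26 = 46^16·46^8·46^2 ≡ 89
46^65 = 46^64·46^1 ≡ 1  ← first divisor giving 1
The order is 65.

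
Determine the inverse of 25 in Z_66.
37

gcd(25, 66) = 1, so the inverse exists.
Extended Euclidean algorithm on (66, 25):
66 = 2 × 25 + 16  ⟹  16 = (1)·66 + (-2)·25
25 = 1 × 16 + 9  ⟹  9 = (-1)·66 + (3)·25
16 = 1 × 9 + 7  ⟹  7 = (2)·66 + (-5)·25
9 = 1 × 7 + 2  ⟹  2 = (-3)·66 + (8)·25
7 = 3 × 2 + 1  ⟹  1 = (11)·66 + (-29)·25
So (-29)·25 ≡ 1 (mod 66), i.e. 25^(-1) ≡ -29 ≡ 37 (mod 66).
Check: 25 × 37 = 925 ≡ 1 (mod 66)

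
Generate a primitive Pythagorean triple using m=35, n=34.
(69, 2380, 2381)

Euclid's formula: a = m² - n², b = 2mn, c = m² + n²
m = 35, n = 34
a = 35² - 34² = 1225 - 1156 = 69
b = 2 × 35 × 34 = 2380
c = 35² + 34² = 1225 + 1156 = 2381
Verification: 69² + 2380² = 4761 + 5664400 = 5669161 = 2381² ✓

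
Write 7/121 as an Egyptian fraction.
1/18 + 1/436 + 1/474804

Greedy algorithm:
7/121: ceiling(121/7) = 18, use 1/18
5/2178: ceiling(2178/5) = 436, use 1/436
1/474804: ceiling(474804/1) = 474804, use 1/474804
Result: 7/121 = 1/18 + 1/436 + 1/474804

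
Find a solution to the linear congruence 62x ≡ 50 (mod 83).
x ≡ 49 (mod 83)

gcd(62, 83) = 1, which divides 50, so solutions exist.
Find 62^(-1) mod 83 by the extended Euclidean algorithm:
83 = 1 × 62 + 21  ⟹  21 = (1)·83 + (-1)·62
62 = 2 × 21 + 20  ⟹  20 = (-2)·83 + (3)·62
21 = 1 × 20 + 1  ⟹  1 = (3)·83 + (-4)·62
So (-4)·62 ≡ 1 (mod 83), i.e. 62^(-1) ≡ -4 ≡ 79 (mod 83).
x ≡ 79 × 50 = 3950 ≡ 49 (mod 83).
Check: 62 × 49 = 3038 ≡ 50 (mod 83).
Unique solution: x ≡ 49 (mod 83)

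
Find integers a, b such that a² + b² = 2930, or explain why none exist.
11² + 53² (a=11, b=53)

Factorization: 2930 = 2 × 5 × 293
By Fermat: n is sum of two squares iff every prime p ≡ 3 (mod 4) appears to even power.
All primes ≡ 3 (mod 4) appear to even power.
Search a = 0, 1, 2, … for 2930 - a² a perfect square: first hit at a = 11: 2930 - 121 = 2809 = 53².
2930 = 11² + 53² = 121 + 2809 ✓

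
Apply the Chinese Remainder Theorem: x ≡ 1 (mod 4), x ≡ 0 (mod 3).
9

Using Chinese Remainder Theorem:
M = 4 × 3 = 12
M1 = 3, M2 = 4
y1 = 3^(-1) mod 4 = 3
y2 = 4^(-1) mod 3 = 1
x = (1×3×3 + 0×4×1) mod 12 = 9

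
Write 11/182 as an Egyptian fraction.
1/17 + 1/619 + 1/1915186

Greedy algorithm:
11/182: ceiling(182/11) = 17, use 1/17
5/3094: ceiling(3094/5) = 619, use 1/619
1/1915186: ceiling(1915186/1) = 1915186, use 1/1915186
Result: 11/182 = 1/17 + 1/619 + 1/1915186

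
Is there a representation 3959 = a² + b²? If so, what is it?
Not possible

Factorization: 3959 = 37 × 107
By Fermat: n is sum of two squares iff every prime p ≡ 3 (mod 4) appears to even power.
Prime(s) ≡ 3 (mod 4) with odd exponent: [(107, 1)]
Therefore 3959 cannot be expressed as a² + b².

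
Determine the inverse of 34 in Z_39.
31

gcd(34, 39) = 1, so the inverse exists.
Extended Euclidean algorithm on (39, 34):
39 = 1 × 34 + 5  ⟹  5 = (1)·39 + (-1)·34
34 = 6 × 5 + 4  ⟹  4 = (-6)·39 + (7)·34
5 = 1 × 4 + 1  ⟹  1 = (7)·39 + (-8)·34
So (-8)·34 ≡ 1 (mod 39), i.e. 34^(-1) ≡ -8 ≡ 31 (mod 39).
Check: 34 × 31 = 1054 ≡ 1 (mod 39)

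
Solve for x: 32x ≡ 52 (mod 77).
x ≡ 69 (mod 77)

gcd(32, 77) = 1, which divides 52, so solutions exist.
Find 32^(-1) mod 77 by the extended Euclidean algorithm:
77 = 2 × 32 + 13  ⟹  13 = (1)·77 + (-2)·32
32 = 2 × 13 + 6  ⟹  6 = (-2)·77 + (5)·32
13 = 2 × 6 + 1  ⟹  1 = (5)·77 + (-12)·32
So (-12)·32 ≡ 1 (mod 77), i.e. 32^(-1) ≡ -12 ≡ 65 (mod 77).
x ≡ 65 × 52 = 3380 ≡ 69 (mod 77).
Check: 32 × 69 = 2208 ≡ 52 (mod 77).
Unique solution: x ≡ 69 (mod 77)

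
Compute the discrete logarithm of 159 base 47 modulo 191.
35

Baby-step giant-step with step n = ⌈√191⌉ = 14.
Baby steps 47^j mod 191 (j:value) for j=0..13: 0:1, 1:47, 2:108, 3:110, 4:13, 5:38, 6:67, 7:93, 8:169, 9:112, 10:107, 11:63, 12:96, 13:119.
Giant-step multiplier: 47^(-14) ≡ 47^(190-14) = 47^176 ≡ 46 (mod 191).
Giant steps γ_i = 159·46^i mod 191: γ_0=159, γ_1=56, γ_2=93 (in table at j=7).
x = i·n + j = 2·14 + 7 = 35.
Check: 47^35 ≡ 159 (mod 191).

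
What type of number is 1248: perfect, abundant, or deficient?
abundant

Proper divisors of 1248: sum = 1 + 2 + 3 + 4 + 6 + 8 + 12 + 13 + ... + 208 + 312 + 416 + 624 (23 divisors) = 2280
Since 2280 > 1248, 1248 is abundant.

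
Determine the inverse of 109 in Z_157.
121

gcd(109, 157) = 1, so the inverse exists.
Extended Euclidean algorithm on (157, 109):
157 = 1 × 109 + 48  ⟹  48 = (1)·157 + (-1)·109
109 = 2 × 48 + 13  ⟹  13 = (-2)·157 + (3)·109
48 = 3 × 13 + 9  ⟹  9 = (7)·157 + (-10)·109
13 = 1 × 9 + 4  ⟹  4 = (-9)·157 + (13)·109
9 = 2 × 4 + 1  ⟹  1 = (25)·157 + (-36)·109
So (-36)·109 ≡ 1 (mod 157), i.e. 109^(-1) ≡ -36 ≡ 121 (mod 157).
Check: 109 × 121 = 13189 ≡ 1 (mod 157)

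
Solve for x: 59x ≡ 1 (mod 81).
11

gcd(59, 81) = 1, so the inverse exists.
Extended Euclidean algorithm on (81, 59):
81 = 1 × 59 + 22  ⟹  22 = (1)·81 + (-1)·59
59 = 2 × 22 + 15  ⟹  15 = (-2)·81 + (3)·59
22 = 1 × 15 + 7  ⟹  7 = (3)·81 + (-4)·59
15 = 2 × 7 + 1  ⟹  1 = (-8)·81 + (11)·59
So (11)·59 ≡ 1 (mod 81), i.e. 59^(-1) ≡ 11 (mod 81).
Check: 59 × 11 = 649 ≡ 1 (mod 81)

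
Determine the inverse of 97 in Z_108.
49

gcd(97, 108) = 1, so the inverse exists.
Extended Euclidean algorithm on (108, 97):
108 = 1 × 97 + 11  ⟹  11 = (1)·108 + (-1)·97
97 = 8 × 11 + 9  ⟹  9 = (-8)·108 + (9)·97
11 = 1 × 9 + 2  ⟹  2 = (9)·108 + (-10)·97
9 = 4 × 2 + 1  ⟹  1 = (-44)·108 + (49)·97
So (49)·97 ≡ 1 (mod 108), i.e. 97^(-1) ≡ 49 (mod 108).
Check: 97 × 49 = 4753 ≡ 1 (mod 108)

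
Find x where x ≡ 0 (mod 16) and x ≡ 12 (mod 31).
384

Using Chinese Remainder Theorem:
M = 16 × 31 = 496
M1 = 31, M2 = 16
y1 = 31^(-1) mod 16 = 15
y2 = 16^(-1) mod 31 = 2
x = (0×31×15 + 12×16×2) mod 496 = 384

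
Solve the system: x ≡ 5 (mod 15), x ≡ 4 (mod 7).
95

Using Chinese Remainder Theorem:
M = 15 × 7 = 105
M1 = 7, M2 = 15
y1 = 7^(-1) mod 15 = 13
y2 = 15^(-1) mod 7 = 1
x = (5×7×13 + 4×15×1) mod 105 = 95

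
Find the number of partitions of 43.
63261

p(n) counts ways to write n as a sum of positive integers (order ignored).
Euler's pentagonal recurrence: p(k) = p(k-1) + p(k-2) - p(k-5) - p(k-7) + p(k-12) + p(k-15) - ... (offsets j(3j∓1)/2, signs ++--, p(0)=1, p(<0)=0).
DP table for k = 0..42: p(0)=1, p(1)=1, p(2)=2, p(3)=3, p(4)=5, p(5)=7, p(6)=11, p(7)=15, p(8)=22, p(9)=30, p(10)=42, p(11)=56, p(12)=77, p(13)=101, p(14)=135, p(15)=176, p(16)=231, p(17)=297, p(18)=385, p(19)=490, p(20)=627, p(21)=792, p(22)=1002, p(23)=1255, p(24)=1575, p(25)=1958, p(26)=2436, p(27)=3010, p(28)=3718, p(29)=4565, p(30)=5604, p(31)=6842, p(32)=8349, p(33)=10143, p(34)=12310, p(35)=14883, p(36)=17977, p(37)=21637, p(38)=26015, p(39)=31185, p(40)=37338, p(41)=44583, p(42)=53174.
Final step: p(43) = p(42) + p(41) - p(38) - p(36) + p(31) + p(28) - p(21) - p(17) + p(8) + p(3)
= 53174 + 44583 - 26015 - 17977 + 6842 + 3718 - 792 - 297 + 22 + 3
= 63261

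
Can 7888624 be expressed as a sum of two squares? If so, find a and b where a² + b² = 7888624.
Not possible

Factorization: 7888624 = 2^4 × 79^3
By Fermat: n is sum of two squares iff every prime p ≡ 3 (mod 4) appears to even power.
Prime(s) ≡ 3 (mod 4) with odd exponent: [(79, 3)]
Therefore 7888624 cannot be expressed as a² + b².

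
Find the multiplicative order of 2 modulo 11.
10

11 is prime, so ord(2) divides φ(11) = 10.
Divisors of 10: 1, 2, 5, 10.
Repeated squaring: 2^1 ≡ 2, 2^2 ≡ 4, 2^4 ≡ 5, 2^8 ≡ 3 (mod 11).
Test 2^d mod 11 for each divisor d in increasing order:
2^1 ≡ 2
2^2 ≡ 4
2^5 = 2^4·2^1 ≡ 10
2^10 = 2^8·2^2 ≡ 1  ← first divisor giving 1
The order is 10.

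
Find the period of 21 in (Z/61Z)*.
12

61 is prime, so ord(21) divides φ(61) = 60.
Divisors of 60: 1, 2, 3, 4, 5, 6, 10, 12, 15, 20, 30, 60.
Repeated squaring: 21^1 ≡ 21, 21^2 ≡ 14, 21^4 ≡ 13, 21^8 ≡ 47, 21^16 ≡ 13, 21^32 ≡ 47 (mod 61).
Test 21^d mod 61 for each divisor d in increasing order:
21^1 ≡ 21
21^2 ≡ 14
21^3 = 21^2·21^1 ≡ 50
21^4 ≡ 13
21^5 = 21^4·21^1 ≡ 29
21^6 = 21^4·21^2 ≡ 60
21^10 = 21^8·21^2 ≡ 48
21^12 = 21^8·21^4 ≡ 1  ← first divisor giving 1
The order is 12.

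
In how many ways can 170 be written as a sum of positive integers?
274768617130

p(n) counts ways to write n as a sum of positive integers (order ignored).
Euler's pentagonal recurrence: p(k) = p(k-1) + p(k-2) - p(k-5) - p(k-7) + p(k-12) + p(k-15) - ... (offsets j(3j∓1)/2, signs ++--, p(0)=1, p(<0)=0).
DP table for k = 0..169: p(0)=1, p(1)=1, p(2)=2, p(3)=3, p(4)=5, p(5)=7, p(6)=11, p(7)=15, p(8)=22, p(9)=30, p(10)=42, p(11)=56, p(12)=77, p(13)=101, p(14)=135, p(15)=176, p(16)=231, p(17)=297, p(18)=385, p(19)=490, p(20)=627, p(21)=792, p(22)=1002, p(23)=1255, p(24)=1575, p(25)=1958, p(26)=2436, p(27)=3010, p(28)=3718, p(29)=4565, p(30)=5604, p(31)=6842, p(32)=8349, p(33)=10143, p(34)=12310, p(35)=14883, p(36)=17977, p(37)=21637, p(38)=26015, p(39)=31185, p(40)=37338, p(41)=44583, p(42)=53174, p(43)=63261, p(44)=75175, p(45)=89134, p(46)=105558, p(47)=124754, p(48)=147273, p(49)=173525, p(50)=204226, p(51)=239943, p(52)=281589, p(53)=329931, p(54)=386155, p(55)=451276, p(56)=526823, p(57)=614154, p(58)=715220, p(59)=831820, p(60)=966467, p(61)=1121505, p(62)=1300156, p(63)=1505499, p(64)=1741630, p(65)=2012558, p(66)=2323520, p(67)=2679689, p(68)=3087735, p(69)=3554345, p(70)=4087968, p(71)=4697205, p(72)=5392783, p(73)=6185689, p(74)=7089500, p(75)=8118264, p(76)=9289091, p(77)=10619863, p(78)=12132164, p(79)=13848650, p(80)=15796476, p(81)=18004327, p(82)=20506255, p(83)=23338469, p(84)=26543660, p(85)=30167357, p(86)=34262962, p(87)=38887673, p(88)=44108109, p(89)=49995925, p(90)=56634173, p(91)=64112359, p(92)=72533807, p(93)=82010177, p(94)=92669720, p(95)=104651419, p(96)=118114304, p(97)=133230930, p(98)=150198136, p(99)=169229875, p(100)=190569292, p(101)=214481126, p(102)=241265379, p(103)=271248950, p(104)=304801365, p(105)=342325709, p(106)=384276336, p(107)=431149389, p(108)=483502844, p(109)=541946240, p(110)=607163746, p(111)=679903203, p(112)=761002156, p(113)=851376628, p(114)=952050665, p(115)=1064144451, p(116)=1188908248, p(117)=1327710076, p(118)=1482074143, p(119)=1653668665, p(120)=1844349560, p(121)=2056148051, p(122)=2291320912, p(123)=2552338241, p(124)=2841940500, p(125)=3163127352, p(126)=3519222692, p(127)=3913864295, p(128)=4351078600, p(129)=4835271870, p(130)=5371315400, p(131)=5964539504, p(132)=6620830889, p(133)=7346629512, p(134)=8149040695, p(135)=9035836076, p(136)=10015581680, p(137)=11097645016, p(138)=12292341831, p(139)=13610949895, p(140)=15065878135, p(141)=16670689208, p(142)=18440293320, p(143)=20390982757, p(144)=22540654445, p(145)=24908858009, p(146)=27517052599, p(147)=30388671978, p(148)=33549419497, p(149)=37027355200, p(150)=40853235313, p(151)=45060624582, p(152)=49686288421, p(153)=54770336324, p(154)=60356673280, p(155)=66493182097, p(156)=73232243759, p(157)=80630964769, p(158)=88751778802, p(159)=97662728555, p(160)=107438159466, p(161)=118159068427, p(162)=129913904637, p(163)=142798995930, p(164)=156919475295, p(165)=172389800255, p(166)=189334822579, p(167)=207890420102, p(168)=228204732751, p(169)=250438925115.
Final step: p(170) = p(169) + p(168) - p(165) - p(163) + p(158) + p(155) - p(148) - p(144) + p(135) + p(130) - p(119) - p(113) + p(100) + p(93) - p(78) - p(70) + p(53) + p(44) - p(25) - p(15)
= 250438925115 + 228204732751 - 172389800255 - 142798995930 + 88751778802 + 66493182097 - 33549419497 - 22540654445 + 9035836076 + 5371315400 - 1653668665 - 851376628 + 190569292 + 82010177 - 12132164 - 4087968 + 329931 + 75175 - 1958 - 176
= 274768617130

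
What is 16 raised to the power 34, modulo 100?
36

Repeated squaring. Binary of 34 = 100010.
16^1 ≡ 16 (mod 100); 16^2 ≡ 56 (mod 100); 16^4 ≡ 36 (mod 100); 16^8 ≡ 96 (mod 100); 16^16 ≡ 16 (mod 100); 16^32 ≡ 56 (mod 100)
16^34 = 16^2 × 16^32 ≡ 36 (mod 100)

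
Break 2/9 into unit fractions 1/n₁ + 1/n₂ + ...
1/5 + 1/45

Greedy algorithm:
2/9: ceiling(9/2) = 5, use 1/5
1/45: ceiling(45/1) = 45, use 1/45
Result: 2/9 = 1/5 + 1/45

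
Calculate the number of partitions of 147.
30388671978

p(n) counts ways to write n as a sum of positive integers (order ignored).
Euler's pentagonal recurrence: p(k) = p(k-1) + p(k-2) - p(k-5) - p(k-7) + p(k-12) + p(k-15) - ... (offsets j(3j∓1)/2, signs ++--, p(0)=1, p(<0)=0).
DP table for k = 0..146: p(0)=1, p(1)=1, p(2)=2, p(3)=3, p(4)=5, p(5)=7, p(6)=11, p(7)=15, p(8)=22, p(9)=30, p(10)=42, p(11)=56, p(12)=77, p(13)=101, p(14)=135, p(15)=176, p(16)=231, p(17)=297, p(18)=385, p(19)=490, p(20)=627, p(21)=792, p(22)=1002, p(23)=1255, p(24)=1575, p(25)=1958, p(26)=2436, p(27)=3010, p(28)=3718, p(29)=4565, p(30)=5604, p(31)=6842, p(32)=8349, p(33)=10143, p(34)=12310, p(35)=14883, p(36)=17977, p(37)=21637, p(38)=26015, p(39)=31185, p(40)=37338, p(41)=44583, p(42)=53174, p(43)=63261, p(44)=75175, p(45)=89134, p(46)=105558, p(47)=124754, p(48)=147273, p(49)=173525, p(50)=204226, p(51)=239943, p(52)=281589, p(53)=329931, p(54)=386155, p(55)=451276, p(56)=526823, p(57)=614154, p(58)=715220, p(59)=831820, p(60)=966467, p(61)=1121505, p(62)=1300156, p(63)=1505499, p(64)=1741630, p(65)=2012558, p(66)=2323520, p(67)=2679689, p(68)=3087735, p(69)=3554345, p(70)=4087968, p(71)=4697205, p(72)=5392783, p(73)=6185689, p(74)=7089500, p(75)=8118264, p(76)=9289091, p(77)=10619863, p(78)=12132164, p(79)=13848650, p(80)=15796476, p(81)=18004327, p(82)=20506255, p(83)=23338469, p(84)=26543660, p(85)=30167357, p(86)=34262962, p(87)=38887673, p(88)=44108109, p(89)=49995925, p(90)=56634173, p(91)=64112359, p(92)=72533807, p(93)=82010177, p(94)=92669720, p(95)=104651419, p(96)=118114304, p(97)=133230930, p(98)=150198136, p(99)=169229875, p(100)=190569292, p(101)=214481126, p(102)=241265379, p(103)=271248950, p(104)=304801365, p(105)=342325709, p(106)=384276336, p(107)=431149389, p(108)=483502844, p(109)=541946240, p(110)=607163746, p(111)=679903203, p(112)=761002156, p(113)=851376628, p(114)=952050665, p(115)=1064144451, p(116)=1188908248, p(117)=1327710076, p(118)=1482074143, p(119)=1653668665, p(120)=1844349560, p(121)=2056148051, p(122)=2291320912, p(123)=2552338241, p(124)=2841940500, p(125)=3163127352, p(126)=3519222692, p(127)=3913864295, p(128)=4351078600, p(129)=4835271870, p(130)=5371315400, p(131)=5964539504, p(132)=6620830889, p(133)=7346629512, p(134)=8149040695, p(135)=9035836076, p(136)=10015581680, p(137)=11097645016, p(138)=12292341831, p(139)=13610949895, p(140)=15065878135, p(141)=16670689208, p(142)=18440293320, p(143)=20390982757, p(144)=22540654445, p(145)=24908858009, p(146)=27517052599.
Final step: p(147) = p(146) + p(145) - p(142) - p(140) + p(135) + p(132) - p(125) - p(121) + p(112) + p(107) - p(96) - p(90) + p(77) + p(70) - p(55) - p(47) + p(30) + p(21) - p(2)
= 27517052599 + 24908858009 - 18440293320 - 15065878135 + 9035836076 + 6620830889 - 3163127352 - 2056148051 + 761002156 + 431149389 - 118114304 - 56634173 + 10619863 + 4087968 - 451276 - 124754 + 5604 + 792 - 2
= 30388671978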